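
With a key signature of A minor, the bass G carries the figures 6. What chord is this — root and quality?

The figures 6 indicate a triad in first inversion.
In first inversion the root lies a sixth above the bass: a sixth above G in A minor is E.
The chord tones are G, B, E, giving E minor.

E minor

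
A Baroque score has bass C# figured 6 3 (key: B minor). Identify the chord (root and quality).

A major

The figures 6 3 indicate a triad in first inversion.
In first inversion the root lies a sixth above the bass: a sixth above C# in B minor is A.
The chord tones are C#, E, A, giving A major.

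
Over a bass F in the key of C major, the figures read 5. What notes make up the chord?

F, A, C

The written figures 5 are shorthand for 5/3: the 3 is implied.
A third above F in this key is A.
A fifth above F in this key is C.
Together with the bass F, this spells F major in root position.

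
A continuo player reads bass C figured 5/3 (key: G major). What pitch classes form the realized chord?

A third above C in this key is E.
A fifth above C in this key is G.
Together with the bass C, this spells C major in root position.

C, E, G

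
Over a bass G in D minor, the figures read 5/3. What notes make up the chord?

G, Bb, D

A third above G in this key is Bb.
A fifth above G in this key is D.
Together with the bass G, this spells G minor in root position.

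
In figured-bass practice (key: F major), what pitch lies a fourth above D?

G

Counting 3 letter steps above D lands on G; in F major, that letter is G.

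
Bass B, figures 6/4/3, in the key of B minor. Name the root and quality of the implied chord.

E minor seventh

The figures 6/4/3 indicate a seventh chord in second inversion.
In second inversion the root lies a fourth above the bass: a fourth above B in B minor is E.
The chord tones are B, D, E, G, giving E minor seventh.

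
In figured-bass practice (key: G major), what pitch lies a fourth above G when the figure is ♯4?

Counting 3 letter steps above G lands on C; in G major, that letter is C.
The #4 figure raises it a semitone, giving C#.

C#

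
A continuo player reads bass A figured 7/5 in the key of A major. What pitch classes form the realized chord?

The written figures 7/5 are shorthand for 7/5/3: the 3 is implied.
A third above A in this key is C#.
A fifth above A in this key is E.
A seventh above A in this key is G#.
Together with the bass A, this spells A major seventh in root position.

A, C#, E, G#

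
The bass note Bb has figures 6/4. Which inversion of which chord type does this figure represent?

Intervals of 6/4 above the bass form a triad; the bass is the fifth, so this is second inversion.

triad, second inversion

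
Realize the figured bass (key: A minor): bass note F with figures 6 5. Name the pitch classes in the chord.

F, A, C, D

The written figures 6 5 are shorthand for 6/5/3: the 3 is implied.
A third above F in this key is A.
A fifth above F in this key is C.
A sixth above F in this key is D.
Together with the bass F, this spells D minor seventh in first inversion.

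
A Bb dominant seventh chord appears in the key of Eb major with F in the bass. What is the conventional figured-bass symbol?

4/3

F is the fifth of Bb dominant seventh, so the chord is in second inversion.
A seventh chord in second inversion is figured 6/4/3, conventionally abbreviated 4/3.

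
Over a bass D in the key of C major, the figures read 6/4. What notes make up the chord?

A fourth above D in this key is G.
A sixth above D in this key is B.
Together with the bass D, this spells G major in second inversion.

D, G, B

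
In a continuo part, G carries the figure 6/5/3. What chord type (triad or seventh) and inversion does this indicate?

Intervals of 6/5/3 above the bass form a seventh chord; the bass is the third, so this is first inversion.

seventh chord, first inversion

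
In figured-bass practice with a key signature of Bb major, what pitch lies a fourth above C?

Counting 3 letter steps above C lands on F; in Bb major, that letter is F.

F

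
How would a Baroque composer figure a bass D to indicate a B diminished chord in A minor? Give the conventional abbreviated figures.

6

D is the third of B diminished, so the chord is in first inversion.
A triad in first inversion is figured 6/3, conventionally abbreviated 6.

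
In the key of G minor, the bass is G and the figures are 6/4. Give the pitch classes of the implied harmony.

A fourth above G in this key is C.
A sixth above G in this key is Eb.
Together with the bass G, this spells C minor in second inversion.

G, C, Eb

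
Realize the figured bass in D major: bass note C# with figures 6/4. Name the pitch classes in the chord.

A fourth above C# in this key is F#.
A sixth above C# in this key is A.
Together with the bass C#, this spells F# minor in second inversion.

C#, F#, A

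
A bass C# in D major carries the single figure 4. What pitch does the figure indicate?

F#

Counting 3 letter steps above C# lands on F; in D major, that letter is F#.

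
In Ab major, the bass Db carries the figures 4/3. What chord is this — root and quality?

The figures 4/3 indicate a seventh chord in second inversion.
In second inversion the root lies a fourth above the bass: a fourth above Db in Ab major is G.
The chord tones are Db, F, G, Bb, giving G half-diminished seventh.

G half-diminished seventh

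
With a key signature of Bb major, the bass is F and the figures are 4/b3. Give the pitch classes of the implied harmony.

F, Ab, Bb, D

The written figures 4/b3 are shorthand for 6/4/3: the 6 is implied.
A third above F in this key is A, lowered to Ab by the flat.
A fourth above F in this key is Bb.
A sixth above F in this key is D.
Together with the bass F, this spells Bb dominant seventh in second inversion.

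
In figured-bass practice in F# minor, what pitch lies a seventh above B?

A

Counting 6 letter steps above B lands on A; in F# minor, that letter is A.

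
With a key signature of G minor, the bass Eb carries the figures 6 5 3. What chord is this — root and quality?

The figures 6 5 3 indicate a seventh chord in first inversion.
In first inversion the root lies a sixth above the bass: a sixth above Eb in G minor is C.
The chord tones are Eb, G, Bb, C, giving C minor seventh.

C minor seventh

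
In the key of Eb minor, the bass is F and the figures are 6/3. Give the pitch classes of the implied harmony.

A third above F in this key is Ab.
A sixth above F in this key is Db.
Together with the bass F, this spells Db major in first inversion.

F, Ab, Db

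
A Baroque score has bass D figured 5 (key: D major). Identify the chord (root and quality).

D major

The figures 5 indicate a triad in root position.
In root position the bass is the root, so the root is D.
The chord tones are D, F#, A, giving D major.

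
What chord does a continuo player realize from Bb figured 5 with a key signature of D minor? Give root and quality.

Bb major

The figures 5 indicate a triad in root position.
In root position the bass is the root, so the root is Bb.
The chord tones are Bb, D, F, giving Bb major.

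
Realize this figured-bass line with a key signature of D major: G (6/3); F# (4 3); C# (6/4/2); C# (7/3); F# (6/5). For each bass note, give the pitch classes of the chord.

G, B, E | F#, A, B, D | C#, D, F#, A | C#, E, G, B | F#, A, C#, D

G (6/3): G, B, E.
F# (6/4/3): F#, A, B, D.
C# (6/4/2): C#, D, F#, A.
C# (7/5/3): C#, E, G, B.
F# (6/5/3): F#, A, C#, D.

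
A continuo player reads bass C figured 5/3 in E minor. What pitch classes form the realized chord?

A third above C in this key is E.
A fifth above C in this key is G.
Together with the bass C, this spells C major in root position.

C, E, G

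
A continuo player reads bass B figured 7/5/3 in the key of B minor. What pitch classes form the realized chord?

A third above B in this key is D.
A fifth above B in this key is F#.
A seventh above B in this key is A.
Together with the bass B, this spells B minor seventh in root position.

B, D, F#, A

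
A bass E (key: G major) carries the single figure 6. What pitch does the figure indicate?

Counting 5 letter steps above E lands on C; in G major, that letter is C.

C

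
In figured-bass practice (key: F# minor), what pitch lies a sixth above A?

F#

Counting 5 letter steps above A lands on F; in F# minor, that letter is F#.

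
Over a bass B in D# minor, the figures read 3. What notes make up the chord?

The written figures 3 are shorthand for 5/3: the 5 is implied.
A third above B in this key is D#.
A fifth above B in this key is F#.
Together with the bass B, this spells B major in root position.

B, D#, F#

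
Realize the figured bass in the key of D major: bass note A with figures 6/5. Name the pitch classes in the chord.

The written figures 6/5 are shorthand for 6/5/3: the 3 is implied.
A third above A in this key is C#.
A fifth above A in this key is E.
A sixth above A in this key is F#.
Together with the bass A, this spells F# minor seventh in first inversion.

A, C#, E, F#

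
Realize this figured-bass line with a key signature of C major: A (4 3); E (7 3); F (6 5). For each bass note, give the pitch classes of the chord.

A, C, D, F | E, G, B, D | F, A, C, D

A (6/4/3): A, C, D, F.
E (7/5/3): E, G, B, D.
F (6/5/3): F, A, C, D.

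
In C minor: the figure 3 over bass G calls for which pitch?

Bb

Counting 2 letter steps above G lands on B; in C minor, that letter is Bb.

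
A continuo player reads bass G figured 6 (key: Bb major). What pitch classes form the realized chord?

The written figures 6 are shorthand for 6/3: the 3 is implied.
A third above G in this key is Bb.
A sixth above G in this key is Eb.
Together with the bass G, this spells Eb major in first inversion.

G, Bb, Eb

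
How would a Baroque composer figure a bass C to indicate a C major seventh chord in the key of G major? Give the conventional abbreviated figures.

7

C is the root of C major seventh, so the chord is in root position.
A seventh chord in root position is figured 7/5/3, conventionally abbreviated 7.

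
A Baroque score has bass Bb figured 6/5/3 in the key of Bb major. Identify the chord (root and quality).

The figures 6/5/3 indicate a seventh chord in first inversion.
In first inversion the root lies a sixth above the bass: a sixth above Bb in Bb major is G.
The chord tones are Bb, D, F, G, giving G minor seventh.

G minor seventh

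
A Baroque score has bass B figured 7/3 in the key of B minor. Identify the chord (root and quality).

The figures 7/3 indicate a seventh chord in root position.
In root position the bass is the root, so the root is B.
The chord tones are B, D, F#, A, giving B minor seventh.

B minor seventh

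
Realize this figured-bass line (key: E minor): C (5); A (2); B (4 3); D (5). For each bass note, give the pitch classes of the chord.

C (5/3): C, E, G.
A (6/4/2): A, B, D, F#.
B (6/4/3): B, D, E, G.
D (5/3): D, F#, A.

C, E, G | A, B, D, F# | B, D, E, G | D, F#, A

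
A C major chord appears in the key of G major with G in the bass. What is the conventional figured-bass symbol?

6/4

G is the fifth of C major, so the chord is in second inversion.
A triad in second inversion is figured 6/4, conventionally abbreviated 6/4.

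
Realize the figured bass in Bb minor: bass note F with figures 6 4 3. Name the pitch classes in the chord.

A third above F in this key is Ab.
A fourth above F in this key is Bb.
A sixth above F in this key is Db.
Together with the bass F, this spells Bb minor seventh in second inversion.

F, Ab, Bb, Db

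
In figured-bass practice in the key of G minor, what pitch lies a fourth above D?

Counting 3 letter steps above D lands on G; in G minor, that letter is G.

G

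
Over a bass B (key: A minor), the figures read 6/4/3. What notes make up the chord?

A third above B in this key is D.
A fourth above B in this key is E.
A sixth above B in this key is G.
Together with the bass B, this spells E minor seventh in second inversion.

B, D, E, G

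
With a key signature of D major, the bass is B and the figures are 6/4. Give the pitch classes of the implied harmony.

A fourth above B in this key is E.
A sixth above B in this key is G.
Together with the bass B, this spells E minor in second inversion.

B, E, G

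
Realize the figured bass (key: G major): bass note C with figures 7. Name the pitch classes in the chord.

The written figures 7 are shorthand for 7/5/3: the 5/3 are implied.
A third above C in this key is E.
A fifth above C in this key is G.
A seventh above C in this key is B.
Together with the bass C, this spells C major seventh in root position.

C, E, G, B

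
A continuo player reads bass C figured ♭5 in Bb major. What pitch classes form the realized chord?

C, Eb, Gb

The written figures ♭5 are shorthand for 5/3: the 3 is implied.
A third above C in this key is Eb.
A fifth above C in this key is G, lowered to Gb by the flat.
Together with the bass C, this spells C diminished in root position.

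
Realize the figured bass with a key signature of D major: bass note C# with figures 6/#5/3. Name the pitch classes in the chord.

A third above C# in this key is E.
A fifth above C# in this key is G, raised to G# by the sharp.
A sixth above C# in this key is A.
Together with the bass C#, this spells A major seventh in first inversion.

C#, E, G#, A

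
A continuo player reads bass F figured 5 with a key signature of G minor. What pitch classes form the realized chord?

The written figures 5 are shorthand for 5/3: the 3 is implied.
A third above F in this key is A.
A fifth above F in this key is C.
Together with the bass F, this spells F major in root position.

F, A, C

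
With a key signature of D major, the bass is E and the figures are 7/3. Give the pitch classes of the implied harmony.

E, G, B, D

The written figures 7/3 are shorthand for 7/5/3: the 5 is implied.
A third above E in this key is G.
A fifth above E in this key is B.
A seventh above E in this key is D.
Together with the bass E, this spells E minor seventh in root position.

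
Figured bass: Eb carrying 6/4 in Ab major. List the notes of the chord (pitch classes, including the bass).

A fourth above Eb in this key is Ab.
A sixth above Eb in this key is C.
Together with the bass Eb, this spells Ab major in second inversion.

Eb, Ab, C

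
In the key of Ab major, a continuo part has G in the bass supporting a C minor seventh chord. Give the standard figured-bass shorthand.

4/3

G is the fifth of C minor seventh, so the chord is in second inversion.
A seventh chord in second inversion is figured 6/4/3, conventionally abbreviated 4/3.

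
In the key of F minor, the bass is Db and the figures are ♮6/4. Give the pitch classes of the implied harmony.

Db, G, B

A fourth above Db in this key is G.
A sixth above Db in this key is Bb, made natural (B) by the ♮ figure.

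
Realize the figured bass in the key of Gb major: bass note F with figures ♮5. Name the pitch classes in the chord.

F, Ab, C

The written figures ♮5 are shorthand for 5/3: the 3 is implied.
A third above F in this key is Ab.
A fifth above F in this key is Cb, made natural (C) by the ♮ figure.
Together with the bass F, this spells F minor in root position.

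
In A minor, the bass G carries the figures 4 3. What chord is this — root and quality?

The figures 4 3 indicate a seventh chord in second inversion.
In second inversion the root lies a fourth above the bass: a fourth above G in A minor is C.
The chord tones are G, B, C, E, giving C major seventh.

C major seventh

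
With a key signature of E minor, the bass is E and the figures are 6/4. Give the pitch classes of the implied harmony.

A fourth above E in this key is A.
A sixth above E in this key is C.
Together with the bass E, this spells A minor in second inversion.

E, A, C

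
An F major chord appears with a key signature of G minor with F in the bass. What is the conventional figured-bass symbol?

no figures

F is the root of F major, so the chord is in root position.
A triad in root position is figured 5/3, conventionally abbreviated (no figures — root-position triad).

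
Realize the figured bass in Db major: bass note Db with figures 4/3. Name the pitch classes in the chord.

The written figures 4/3 are shorthand for 6/4/3: the 6 is implied.
A third above Db in this key is F.
A fourth above Db in this key is Gb.
A sixth above Db in this key is Bb.
Together with the bass Db, this spells Gb major seventh in second inversion.

Db, F, Gb, Bb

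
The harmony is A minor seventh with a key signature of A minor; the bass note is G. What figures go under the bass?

4/2

G is the seventh of A minor seventh, so the chord is in third inversion.
A seventh chord in third inversion is figured 6/4/2, conventionally abbreviated 4/2.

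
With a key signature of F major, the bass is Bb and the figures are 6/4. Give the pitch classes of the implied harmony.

Bb, E, G

A fourth above Bb in this key is E.
A sixth above Bb in this key is G.
Together with the bass Bb, this spells E diminished in second inversion.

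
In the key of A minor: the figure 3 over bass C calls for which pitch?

Counting 2 letter steps above C lands on E; in A minor, that letter is E.

E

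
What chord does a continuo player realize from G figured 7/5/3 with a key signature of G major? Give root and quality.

The figures 7/5/3 indicate a seventh chord in root position.
In root position the bass is the root, so the root is G.
The chord tones are G, B, D, F#, giving G major seventh.

G major seventh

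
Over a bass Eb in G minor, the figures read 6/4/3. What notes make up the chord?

A third above Eb in this key is G.
A fourth above Eb in this key is A.
A sixth above Eb in this key is C.
Together with the bass Eb, this spells A half-diminished seventh in second inversion.

Eb, G, A, C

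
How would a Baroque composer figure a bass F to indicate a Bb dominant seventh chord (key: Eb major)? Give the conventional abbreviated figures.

4/3

F is the fifth of Bb dominant seventh, so the chord is in second inversion.
A seventh chord in second inversion is figured 6/4/3, conventionally abbreviated 4/3.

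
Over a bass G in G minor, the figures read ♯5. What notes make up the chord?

G, Bb, D#

The written figures ♯5 are shorthand for 5/3: the 3 is implied.
A third above G in this key is Bb.
A fifth above G in this key is D, raised to D# by the sharp.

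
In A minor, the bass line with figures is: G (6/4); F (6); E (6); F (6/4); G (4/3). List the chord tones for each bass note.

G (6/4): G, C, E.
F (6/3): F, A, D.
E (6/3): E, G, C.
F (6/4): F, B, D.
G (6/4/3): G, B, C, E.

G, C, E | F, A, D | E, G, C | F, B, D | G, B, C, E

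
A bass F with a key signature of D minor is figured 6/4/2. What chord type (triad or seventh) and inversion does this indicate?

seventh chord, third inversion

Intervals of 6/4/2 above the bass form a seventh chord; the bass is the seventh, so this is third inversion.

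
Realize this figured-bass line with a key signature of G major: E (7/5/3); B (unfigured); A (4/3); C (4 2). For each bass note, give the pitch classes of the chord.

E (7/5/3): E, G, B, D.
B (5/3): B, D, F#.
A (6/4/3): A, C, D, F#.
C (6/4/2): C, D, F#, A.

E, G, B, D | B, D, F# | A, C, D, F# | C, D, F#, A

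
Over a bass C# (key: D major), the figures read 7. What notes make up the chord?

C#, E, G, B

The written figures 7 are shorthand for 7/5/3: the 5/3 are implied.
A third above C# in this key is E.
A fifth above C# in this key is G.
A seventh above C# in this key is B.
Together with the bass C#, this spells C# half-diminished seventh in root position.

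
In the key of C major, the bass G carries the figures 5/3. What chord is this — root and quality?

G major

The figures 5/3 indicate a triad in root position.
In root position the bass is the root, so the root is G.
The chord tones are G, B, D, giving G major.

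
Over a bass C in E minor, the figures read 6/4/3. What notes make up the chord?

A third above C in this key is E.
A fourth above C in this key is F#.
A sixth above C in this key is A.
Together with the bass C, this spells F# half-diminished seventh in second inversion.

C, E, F#, A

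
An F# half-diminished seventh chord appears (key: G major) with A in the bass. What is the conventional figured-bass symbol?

A is the third of F# half-diminished seventh, so the chord is in first inversion.
A seventh chord in first inversion is figured 6/5/3, conventionally abbreviated 6/5.

6/5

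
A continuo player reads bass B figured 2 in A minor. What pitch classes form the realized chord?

B, C, E, G

The written figures 2 are shorthand for 6/4/2: the 6/4 are implied.
A second above B in this key is C.
A fourth above B in this key is E.
A sixth above B in this key is G.
Together with the bass B, this spells C major seventh in third inversion.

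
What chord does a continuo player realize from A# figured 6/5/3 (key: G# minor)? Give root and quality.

F# dominant seventh

The figures 6/5/3 indicate a seventh chord in first inversion.
In first inversion the root lies a sixth above the bass: a sixth above A# in G# minor is F#.
The chord tones are A#, C#, E, F#, giving F# dominant seventh.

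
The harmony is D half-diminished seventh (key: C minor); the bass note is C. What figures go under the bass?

4/2

C is the seventh of D half-diminished seventh, so the chord is in third inversion.
A seventh chord in third inversion is figured 6/4/2, conventionally abbreviated 4/2.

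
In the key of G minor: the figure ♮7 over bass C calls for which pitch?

Counting 6 letter steps above C lands on B; in G minor, that letter is Bb.
The ♮7 figure makes it natural, giving B.

B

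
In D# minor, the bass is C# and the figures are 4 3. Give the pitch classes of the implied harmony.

The written figures 4 3 are shorthand for 6/4/3: the 6 is implied.
A third above C# in this key is E#.
A fourth above C# in this key is F#.
A sixth above C# in this key is A#.
Together with the bass C#, this spells F# major seventh in second inversion.

C#, E#, F#, A#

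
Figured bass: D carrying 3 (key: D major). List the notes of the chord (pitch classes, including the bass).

The written figures 3 are shorthand for 5/3: the 5 is implied.
A third above D in this key is F#.
A fifth above D in this key is A.
Together with the bass D, this spells D major in root position.

D, F#, A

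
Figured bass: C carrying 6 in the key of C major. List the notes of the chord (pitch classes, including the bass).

C, E, A

The written figures 6 are shorthand for 6/3: the 3 is implied.
A third above C in this key is E.
A sixth above C in this key is A.
Together with the bass C, this spells A minor in first inversion.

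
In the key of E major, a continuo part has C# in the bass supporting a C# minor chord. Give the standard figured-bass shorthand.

C# is the root of C# minor, so the chord is in root position.
A triad in root position is figured 5/3, conventionally abbreviated (no figures — root-position triad).

no figures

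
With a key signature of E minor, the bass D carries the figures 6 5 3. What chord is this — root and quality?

B minor seventh

The figures 6 5 3 indicate a seventh chord in first inversion.
In first inversion the root lies a sixth above the bass: a sixth above D in E minor is B.
The chord tones are D, F#, A, B, giving B minor seventh.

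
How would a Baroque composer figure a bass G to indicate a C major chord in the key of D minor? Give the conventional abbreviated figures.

G is the fifth of C major, so the chord is in second inversion.
A triad in second inversion is figured 6/4, conventionally abbreviated 6/4.

6/4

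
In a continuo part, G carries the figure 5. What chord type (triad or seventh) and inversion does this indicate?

5 is shorthand for 5/3.
Intervals of 5/3 above the bass form a triad; the bass is the root, so this is root position.

triad, root position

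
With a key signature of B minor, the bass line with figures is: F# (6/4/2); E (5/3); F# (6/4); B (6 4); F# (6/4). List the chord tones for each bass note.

F#, G, B, D | E, G, B | F#, B, D | B, E, G | F#, B, D

F# (6/4/2): F#, G, B, D.
E (5/3): E, G, B.
F# (6/4): F#, B, D.
B (6/4): B, E, G.
F# (6/4): F#, B, D.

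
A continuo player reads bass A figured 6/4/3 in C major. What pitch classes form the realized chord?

A, C, D, F

A third above A in this key is C.
A fourth above A in this key is D.
A sixth above A in this key is F.
Together with the bass A, this spells D minor seventh in second inversion.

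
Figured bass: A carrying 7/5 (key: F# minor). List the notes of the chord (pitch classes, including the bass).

A, C#, E, G#

The written figures 7/5 are shorthand for 7/5/3: the 3 is implied.
A third above A in this key is C#.
A fifth above A in this key is E.
A seventh above A in this key is G#.
Together with the bass A, this spells A major seventh in root position.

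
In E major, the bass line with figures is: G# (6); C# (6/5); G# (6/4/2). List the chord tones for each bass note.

G#, B, E | C#, E, G#, A | G#, A, C#, E

G# (6/3): G#, B, E.
C# (6/5/3): C#, E, G#, A.
G# (6/4/2): G#, A, C#, E.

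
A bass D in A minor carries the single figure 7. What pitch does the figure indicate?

C

Counting 6 letter steps above D lands on C; in A minor, that letter is C.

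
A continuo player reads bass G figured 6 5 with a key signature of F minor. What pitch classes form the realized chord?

The written figures 6 5 are shorthand for 6/5/3: the 3 is implied.
A third above G in this key is Bb.
A fifth above G in this key is Db.
A sixth above G in this key is Eb.
Together with the bass G, this spells Eb dominant seventh in first inversion.

G, Bb, Db, Eb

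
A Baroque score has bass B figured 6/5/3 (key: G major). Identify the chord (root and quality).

G major seventh

The figures 6/5/3 indicate a seventh chord in first inversion.
In first inversion the root lies a sixth above the bass: a sixth above B in G major is G.
The chord tones are B, D, F#, G, giving G major seventh.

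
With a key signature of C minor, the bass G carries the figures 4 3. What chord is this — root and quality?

C minor seventh

The figures 4 3 indicate a seventh chord in second inversion.
In second inversion the root lies a fourth above the bass: a fourth above G in C minor is C.
The chord tones are G, Bb, C, Eb, giving C minor seventh.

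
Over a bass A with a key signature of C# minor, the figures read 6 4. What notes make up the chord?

A, D#, F#

A fourth above A in this key is D#.
A sixth above A in this key is F#.
Together with the bass A, this spells D# diminished in second inversion.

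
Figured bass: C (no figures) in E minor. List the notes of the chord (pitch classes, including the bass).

An unfigured bass implies 5/3.
A third above C in this key is E.
A fifth above C in this key is G.
Together with the bass C, this spells C major in root position.

C, E, G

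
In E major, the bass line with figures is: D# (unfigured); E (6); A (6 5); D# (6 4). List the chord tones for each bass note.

D#, F#, A | E, G#, C# | A, C#, E, F# | D#, G#, B

D# (5/3): D#, F#, A.
E (6/3): E, G#, C#.
A (6/5/3): A, C#, E, F#.
D# (6/4): D#, G#, B.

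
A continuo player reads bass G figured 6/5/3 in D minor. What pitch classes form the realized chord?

A third above G in this key is Bb.
A fifth above G in this key is D.
A sixth above G in this key is E.
Together with the bass G, this spells E half-diminished seventh in first inversion.

G, Bb, D, E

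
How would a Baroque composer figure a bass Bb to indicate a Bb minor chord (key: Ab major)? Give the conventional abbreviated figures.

Bb is the root of Bb minor, so the chord is in root position.
A triad in root position is figured 5/3, conventionally abbreviated (no figures — root-position triad).

no figures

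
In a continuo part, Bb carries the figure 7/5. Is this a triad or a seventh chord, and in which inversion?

7/5 is shorthand for 7/5/3.
Intervals of 7/5/3 above the bass form a seventh chord; the bass is the root, so this is root position.

seventh chord, root position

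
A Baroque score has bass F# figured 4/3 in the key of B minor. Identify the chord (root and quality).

B minor seventh

The figures 4/3 indicate a seventh chord in second inversion.
In second inversion the root lies a fourth above the bass: a fourth above F# in B minor is B.
The chord tones are F#, A, B, D, giving B minor seventh.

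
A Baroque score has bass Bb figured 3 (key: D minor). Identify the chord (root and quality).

Bb major

The figures 3 indicate a triad in root position.
In root position the bass is the root, so the root is Bb.
The chord tones are Bb, D, F, giving Bb major.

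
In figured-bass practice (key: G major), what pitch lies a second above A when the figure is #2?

Counting 1 letter step above A lands on B; in G major, that letter is B.
The #2 figure raises it a semitone, giving B#.

B#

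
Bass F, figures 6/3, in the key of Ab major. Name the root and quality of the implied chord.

Db major

The figures 6/3 indicate a triad in first inversion.
In first inversion the root lies a sixth above the bass: a sixth above F in Ab major is Db.
The chord tones are F, Ab, Db, giving Db major.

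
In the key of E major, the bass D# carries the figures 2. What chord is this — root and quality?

E major seventh

The figures 2 indicate a seventh chord in third inversion.
In third inversion the root lies a second above the bass: a second above D# in E major is E.
The chord tones are D#, E, G#, B, giving E major seventh.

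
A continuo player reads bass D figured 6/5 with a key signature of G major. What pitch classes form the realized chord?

The written figures 6/5 are shorthand for 6/5/3: the 3 is implied.
A third above D in this key is F#.
A fifth above D in this key is A.
A sixth above D in this key is B.
Together with the bass D, this spells B minor seventh in first inversion.

D, F#, A, B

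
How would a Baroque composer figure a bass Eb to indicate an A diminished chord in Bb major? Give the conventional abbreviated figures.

6/4

Eb is the fifth of A diminished, so the chord is in second inversion.
A triad in second inversion is figured 6/4, conventionally abbreviated 6/4.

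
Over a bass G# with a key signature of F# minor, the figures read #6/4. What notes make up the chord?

A fourth above G# in this key is C#.
A sixth above G# in this key is E, raised to E# by the sharp.
Together with the bass G#, this spells C# major in second inversion.

G#, C#, E#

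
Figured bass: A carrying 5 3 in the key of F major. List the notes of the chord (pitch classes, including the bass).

A, C, E

A third above A in this key is C.
A fifth above A in this key is E.
Together with the bass A, this spells A minor in root position.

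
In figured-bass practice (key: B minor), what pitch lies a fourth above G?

C#

Counting 3 letter steps above G lands on C; in B minor, that letter is C#.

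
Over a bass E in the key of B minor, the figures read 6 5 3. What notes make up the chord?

E, G, B, C#

A third above E in this key is G.
A fifth above E in this key is B.
A sixth above E in this key is C#.
Together with the bass E, this spells C# half-diminished seventh in first inversion.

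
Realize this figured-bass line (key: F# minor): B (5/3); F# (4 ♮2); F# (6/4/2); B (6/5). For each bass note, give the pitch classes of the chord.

B (5/3): B, D, F#.
F# (6/4/♮2): F#, G, B, D.
F# (6/4/2): F#, G#, B, D.
B (6/5/3): B, D, F#, G#.

B, D, F# | F#, G, B, D | F#, G#, B, D | B, D, F#, G#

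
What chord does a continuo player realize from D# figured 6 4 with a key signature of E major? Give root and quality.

The figures 6 4 indicate a triad in second inversion.
In second inversion the root lies a fourth above the bass: a fourth above D# in E major is G#.
The chord tones are D#, G#, B, giving G# minor.

G# minor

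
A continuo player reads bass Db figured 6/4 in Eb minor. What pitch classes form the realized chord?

Db, Gb, Bb

A fourth above Db in this key is Gb.
A sixth above Db in this key is Bb.
Together with the bass Db, this spells Gb major in second inversion.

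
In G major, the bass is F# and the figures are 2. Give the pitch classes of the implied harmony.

F#, G, B, D

The written figures 2 are shorthand for 6/4/2: the 6/4 are implied.
A second above F# in this key is G.
A fourth above F# in this key is B.
A sixth above F# in this key is D.
Together with the bass F#, this spells G major seventh in third inversion.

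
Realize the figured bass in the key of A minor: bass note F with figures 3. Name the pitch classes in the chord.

The written figures 3 are shorthand for 5/3: the 5 is implied.
A third above F in this key is A.
A fifth above F in this key is C.
Together with the bass F, this spells F major in root position.

F, A, C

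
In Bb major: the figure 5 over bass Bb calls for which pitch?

F

Counting 4 letter steps above Bb lands on F; in Bb major, that letter is F.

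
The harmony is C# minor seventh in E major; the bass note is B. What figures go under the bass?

4/2

B is the seventh of C# minor seventh, so the chord is in third inversion.
A seventh chord in third inversion is figured 6/4/2, conventionally abbreviated 4/2.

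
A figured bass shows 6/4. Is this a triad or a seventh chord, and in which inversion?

Intervals of 6/4 above the bass form a triad; the bass is the fifth, so this is second inversion.

triad, second inversion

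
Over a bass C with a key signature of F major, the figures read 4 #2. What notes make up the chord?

The written figures 4 #2 are shorthand for 6/4/2: the 6 is implied.
A second above C in this key is D, raised to D# by the sharp.
A fourth above C in this key is F.
A sixth above C in this key is A.

C, D#, F, A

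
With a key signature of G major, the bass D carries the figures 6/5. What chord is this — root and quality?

The figures 6/5 indicate a seventh chord in first inversion.
In first inversion the root lies a sixth above the bass: a sixth above D in G major is B.
The chord tones are D, F#, A, B, giving B minor seventh.

B minor seventh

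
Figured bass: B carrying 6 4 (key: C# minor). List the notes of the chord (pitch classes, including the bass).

B, E, G#

A fourth above B in this key is E.
A sixth above B in this key is G#.
Together with the bass B, this spells E major in second inversion.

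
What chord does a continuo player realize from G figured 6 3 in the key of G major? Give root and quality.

E minor

The figures 6 3 indicate a triad in first inversion.
In first inversion the root lies a sixth above the bass: a sixth above G in G major is E.
The chord tones are G, B, E, giving E minor.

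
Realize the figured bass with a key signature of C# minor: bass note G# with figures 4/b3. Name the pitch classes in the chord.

The written figures 4/b3 are shorthand for 6/4/3: the 6 is implied.
A third above G# in this key is B, lowered to Bb by the flat.
A fourth above G# in this key is C#.
A sixth above G# in this key is E.

G#, Bb, C#, E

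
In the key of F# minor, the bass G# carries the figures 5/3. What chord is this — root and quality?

The figures 5/3 indicate a triad in root position.
In root position the bass is the root, so the root is G#.
The chord tones are G#, B, D, giving G# diminished.

G# diminished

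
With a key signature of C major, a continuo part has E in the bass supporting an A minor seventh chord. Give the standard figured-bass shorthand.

4/3

E is the fifth of A minor seventh, so the chord is in second inversion.
A seventh chord in second inversion is figured 6/4/3, conventionally abbreviated 4/3.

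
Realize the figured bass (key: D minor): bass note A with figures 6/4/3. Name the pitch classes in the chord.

A third above A in this key is C.
A fourth above A in this key is D.
A sixth above A in this key is F.
Together with the bass A, this spells D minor seventh in second inversion.

A, C, D, F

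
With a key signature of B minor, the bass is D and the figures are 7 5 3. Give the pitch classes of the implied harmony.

D, F#, A, C#

A third above D in this key is F#.
A fifth above D in this key is A.
A seventh above D in this key is C#.
Together with the bass D, this spells D major seventh in root position.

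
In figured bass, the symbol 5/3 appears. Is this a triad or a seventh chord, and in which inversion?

Intervals of 5/3 above the bass form a triad; the bass is the root, so this is root position.

triad, root position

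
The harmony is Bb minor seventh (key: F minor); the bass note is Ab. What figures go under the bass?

Ab is the seventh of Bb minor seventh, so the chord is in third inversion.
A seventh chord in third inversion is figured 6/4/2, conventionally abbreviated 4/2.

4/2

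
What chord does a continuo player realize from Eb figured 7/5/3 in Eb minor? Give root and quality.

Eb minor seventh

The figures 7/5/3 indicate a seventh chord in root position.
In root position the bass is the root, so the root is Eb.
The chord tones are Eb, Gb, Bb, Db, giving Eb minor seventh.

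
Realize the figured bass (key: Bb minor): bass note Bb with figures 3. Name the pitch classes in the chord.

The written figures 3 are shorthand for 5/3: the 5 is implied.
A third above Bb in this key is Db.
A fifth above Bb in this key is F.
Together with the bass Bb, this spells Bb minor in root position.

Bb, Db, F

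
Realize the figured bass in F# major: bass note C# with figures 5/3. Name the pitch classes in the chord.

C#, E#, G#

A third above C# in this key is E#.
A fifth above C# in this key is G#.
Together with the bass C#, this spells C# major in root position.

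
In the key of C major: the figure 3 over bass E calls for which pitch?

Counting 2 letter steps above E lands on G; in C major, that letter is G.

G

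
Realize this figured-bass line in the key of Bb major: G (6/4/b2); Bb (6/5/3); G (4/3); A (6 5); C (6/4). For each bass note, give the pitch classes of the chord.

G (6/4/b2): G, Ab, C, Eb.
Bb (6/5/3): Bb, D, F, G.
G (6/4/3): G, Bb, C, Eb.
A (6/5/3): A, C, Eb, F.
C (6/4): C, F, A.

G, Ab, C, Eb | Bb, D, F, G | G, Bb, C, Eb | A, C, Eb, F | C, F, A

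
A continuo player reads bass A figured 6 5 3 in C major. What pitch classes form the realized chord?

A third above A in this key is C.
A fifth above A in this key is E.
A sixth above A in this key is F.
Together with the bass A, this spells F major seventh in first inversion.

A, C, E, F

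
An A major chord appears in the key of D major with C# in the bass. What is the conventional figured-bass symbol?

C# is the third of A major, so the chord is in first inversion.
A triad in first inversion is figured 6/3, conventionally abbreviated 6.

6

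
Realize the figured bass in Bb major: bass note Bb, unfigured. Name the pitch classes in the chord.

Bb, D, F

An unfigured bass implies 5/3.
A third above Bb in this key is D.
A fifth above Bb in this key is F.
Together with the bass Bb, this spells Bb major in root position.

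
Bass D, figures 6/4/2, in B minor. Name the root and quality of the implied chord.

The figures 6/4/2 indicate a seventh chord in third inversion.
In third inversion the root lies a second above the bass: a second above D in B minor is E.
The chord tones are D, E, G, B, giving E minor seventh.

E minor seventh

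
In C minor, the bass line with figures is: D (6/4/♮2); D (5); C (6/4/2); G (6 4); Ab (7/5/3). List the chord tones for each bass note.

D (6/4/♮2): D, E, G, Bb.
D (5/3): D, F, Ab.
C (6/4/2): C, D, F, Ab.
G (6/4): G, C, Eb.
Ab (7/5/3): Ab, C, Eb, G.

D, E, G, Bb | D, F, Ab | C, D, F, Ab | G, C, Eb | Ab, C, Eb, G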